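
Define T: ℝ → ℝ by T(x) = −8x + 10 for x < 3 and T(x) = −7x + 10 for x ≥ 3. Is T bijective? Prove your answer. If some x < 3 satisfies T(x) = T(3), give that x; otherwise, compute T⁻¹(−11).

Both pieces are strictly decreasing (slopes −8 and −7), so each is injective on its own interval.
The left piece maps (−∞, 3) onto (−14, ∞); the right piece maps [3, ∞) onto (−∞, −11].
These images overlap. In particular T(3) = −11 (right piece), and solving −8x + 10 = −11 on the left piece gives x = 21/8 < 3.
So T(21/8) = T(3) with 21/8 ≠ 3, and T is not injective, hence not bijective. This x = 21/8 is the requested value below 3.

21/8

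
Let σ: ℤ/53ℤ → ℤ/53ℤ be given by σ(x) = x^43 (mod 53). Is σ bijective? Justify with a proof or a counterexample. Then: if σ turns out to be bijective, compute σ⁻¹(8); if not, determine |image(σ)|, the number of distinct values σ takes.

Since 53 is prime, the nonzero elements of ℤ/53ℤ form a cyclic group of order 52.
As gcd(43, 52) = 1, raising to the 43rd power is a bijection on this group: if u^43 ≡ v^43 then (uv^{−1})^43 = 1, and the only element of order dividing gcd(43, 52) = 1 is 1, so u = v.
With σ(0) = 0 this makes σ injective on all of ℤ/53ℤ, hence bijective (finite equal-size domain and codomain). In particular σ is bijective.
Since σ is bijective, we find the preimage of 8. The inverse of x ↦ x^43 on (ℤ/53ℤ)^× is x ↦ x^23, because 43·23 = 989 = 19·52 + 1 ≡ 1 (mod 52) and x^{52} = 1 for x ≠ 0 (Fermat). So σ⁻¹(8) = 8^23 mod 53.
Repeated squaring mod 53: 8^1 ≡ 8, 8^2 ≡ 8² = 64 ≡ 11, 8^4 ≡ 11² = 121 ≡ 15, 8^8 ≡ 15² = 225 ≡ 13, 8^16 ≡ 13² = 169 ≡ 10. Since 23 = 16 + 4 + 2 + 1, 8^23 ≡ 10·15·11·8: 10·15 = 150 ≡ 44, then 44·11 = 484 ≡ 7, then 7·8 = 56 ≡ 3. So 8^23 ≡ 3 (mod 53).
Hence σ⁻¹(8) = 3.

3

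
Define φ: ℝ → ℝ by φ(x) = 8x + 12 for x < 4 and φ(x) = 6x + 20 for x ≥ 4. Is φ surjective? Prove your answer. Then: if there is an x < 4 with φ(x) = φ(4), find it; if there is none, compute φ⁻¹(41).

Both pieces are strictly increasing (slopes 8 and 6), so each is injective on its own interval.
The left piece maps (−∞, 4) onto (−∞, 44); the right piece maps [4, ∞) onto [44, ∞).
These images together cover ℝ, so φ is surjective.
Because the two images are disjoint, no x < 4 has φ(x) = φ(4), so we compute φ⁻¹(41): 41 lies in (−∞, 44), so solve 8x + 12 = 41: x = (41 − 12)/8 = 29/8.

29/8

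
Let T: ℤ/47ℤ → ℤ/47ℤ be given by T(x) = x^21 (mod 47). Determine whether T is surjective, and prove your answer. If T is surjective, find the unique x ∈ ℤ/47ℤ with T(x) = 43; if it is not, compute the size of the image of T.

Since 47 is prime, the nonzero elements of ℤ/47ℤ form a cyclic group of order 46.
As gcd(21, 46) = 1, raising to the 21st power is a bijection on this group: if a^21 ≡ b^21 then (ab^{−1})^21 = 1, and the only element of order dividing gcd(21, 46) = 1 is 1, so a = b.
With T(0) = 0 this makes T injective on all of ℤ/47ℤ, hence bijective (finite equal-size domain and codomain). In particular T is surjective.
Since T is surjective, we find the preimage of 43. The inverse of x ↦ x^21 on (ℤ/47ℤ)^× is x ↦ x^11, because 21·11 = 231 = 5·46 + 1 ≡ 1 (mod 46) and x^{46} = 1 for x ≠ 0 (Fermat). So T⁻¹(43) = 43^11 mod 47.
Repeated squaring mod 47: 43^1 ≡ 43, 43^2 ≡ 43² = 1849 ≡ 16, 43^4 ≡ 16² = 256 ≡ 21, 43^8 ≡ 21² = 441 ≡ 18. Since 11 = 8 + 2 + 1, 43^11 ≡ 18·16·43: 18·16 = 288 ≡ 6, then 6·43 = 258 ≡ 23. So 43^11 ≡ 23 (mod 47).
Hence T⁻¹(43) = 23.

23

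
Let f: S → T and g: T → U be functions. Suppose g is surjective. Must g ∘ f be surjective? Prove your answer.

not surjective

No. Take S = {0}, T = U = {0, 1, 2, 3, 4, 5}, f(0) = 0, and g = identity (surjective).
Then (g ∘ f)(0) = 0, and 5 ∈ U has no preimage under g ∘ f, so g ∘ f is not surjective.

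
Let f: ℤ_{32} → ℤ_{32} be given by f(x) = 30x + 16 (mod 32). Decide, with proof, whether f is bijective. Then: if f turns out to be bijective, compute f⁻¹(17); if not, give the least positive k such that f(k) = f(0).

By definition, injectivity means: for all s, t in the domain, f(s) = f(t) implies s = t.
We have gcd(30, 32) = 2 > 1. Taking s = 0 and t = 16: f(0) = 16 and f(16) = 30·16 + 16 = 496 ≡ 16 (mod 32).
So f(0) = f(16) while 0 ≠ 16, so f is not injective, hence not bijective.
Since f is not bijective, we find the least positive k with f(k) = f(0): this means 30k ≡ 0 (mod 32), i.e. 32 ∣ 30k. Since gcd(30, 32) = 2, dividing through by 2 this holds exactly when 16 ∣ 15k, and as gcd(15, 16) = 1, exactly when 16 ∣ k.
The smallest positive such k is 16.

16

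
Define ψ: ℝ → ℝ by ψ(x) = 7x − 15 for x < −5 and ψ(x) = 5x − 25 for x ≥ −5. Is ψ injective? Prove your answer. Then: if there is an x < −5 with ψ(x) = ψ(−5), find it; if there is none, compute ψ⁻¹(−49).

Both pieces are strictly increasing (slopes 7 and 5), so each is injective on its own interval.
The left piece maps (−∞, −5) onto (−∞, −50); the right piece maps [−5, ∞) onto [−50, ∞).
These images are disjoint, so no value is attained by both pieces. Therefore ψ is injective.
Because the two images are disjoint, no x < −5 has ψ(x) = ψ(−5), so we compute ψ⁻¹(−49): −49 lies in [−50, ∞), so solve 5x − 25 = −49: x = (−49 + 25)/5 = −24/5.

-24/5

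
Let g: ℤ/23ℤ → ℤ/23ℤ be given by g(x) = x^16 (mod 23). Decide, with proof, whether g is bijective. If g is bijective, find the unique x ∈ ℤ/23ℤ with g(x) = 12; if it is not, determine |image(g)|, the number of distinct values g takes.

12

g(11): Repeated squaring mod 23: 11^1 ≡ 11, 11^2 ≡ 11² = 121 ≡ 6, 11^4 ≡ 6² = 36 ≡ 13, 11^8 ≡ 13² = 169 ≡ 8, 11^16 ≡ 8² = 64 ≡ 18. So 11^16 ≡ 18 (mod 23).
g(12): Repeated squaring mod 23: 12^1 ≡ 12, 12^2 ≡ 12² = 144 ≡ 6, 12^4 ≡ 6² = 36 ≡ 13, 12^8 ≡ 13² = 169 ≡ 8, 12^16 ≡ 8² = 64 ≡ 18. So 12^16 ≡ 18 (mod 23).
So g(11) = g(12) = 18 while 11 ≠ 12, thus g is not injective, hence not bijective.
Since g is not bijective, we determine |image(g)|. Computing x^16 mod 23 for each x (by repeated squaring, reducing mod 23 at every step), the values g(0), g(1), …, g(22) are: 0, 1, 9, 13, 12, 3, 2, 6, 16, 8, 4, 18, 18, 4, 8, 16, 6, 2, 3, 12, 13, 9, 1.
The distinct values are {0, 1, 2, 3, 4, 6, 8, 9, 12, 13, 16, 18}; there are 12 of them.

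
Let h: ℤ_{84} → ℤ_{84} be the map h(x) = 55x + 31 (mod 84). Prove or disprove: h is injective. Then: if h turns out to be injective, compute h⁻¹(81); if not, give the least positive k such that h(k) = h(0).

62

If h(x_1) = h(x_2), then 55x_1 ≡ 55x_2 (mod 84). Because gcd(55, 84) = 1, we may cancel 55 to get x_1 ≡ x_2 (mod 84).
Thus h is injective.
We now compute 55⁻¹ mod 84 explicitly. Euclid's algorithm: 84 = 1·55 + 29, 55 = 1·29 + 26, 29 = 1·26 + 3, 26 = 8·3 + 2, 3 = 1·2 + 1; back-substituting gives 1 = 55·55 − 36·84, so 55⁻¹ ≡ 55 (mod 84).
Since h is injective, we find h⁻¹(81): we need 55x ≡ 81 − 31 ≡ 50 (mod 84). Using 55⁻¹ = 55: x ≡ 55·50 = 2750 = 32·84 + 62, so x = 62.
Check: h(62) = 55·62 + 31 = 3441 = 40·84 + 81 ≡ 81 (mod 84).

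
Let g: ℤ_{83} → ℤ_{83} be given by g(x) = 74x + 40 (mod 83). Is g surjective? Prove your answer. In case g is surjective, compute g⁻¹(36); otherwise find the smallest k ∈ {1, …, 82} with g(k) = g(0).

65

Since gcd(74, 83) = 1, 74 is invertible modulo 83. Euclid's algorithm: 83 = 1·74 + 9, 74 = 8·9 + 2, 9 = 4·2 + 1; back-substituting gives 1 = 46·74 − 41·83, so 74⁻¹ ≡ 46 (mod 83).
Then y ↦ 46(y − 40) is a two-sided inverse to g, so every y ∈ ℤ_{83} has a preimage.
Hence g is surjective.
Since g is surjective, we find g⁻¹(36): we need 74x ≡ 36 − 40 ≡ 79 (mod 83). Using 74⁻¹ = 46: x ≡ 46·79 = 3634 = 43·83 + 65, so x = 65.
Check: g(65) = 74·65 + 40 = 4850 = 58·83 + 36 ≡ 36 (mod 83).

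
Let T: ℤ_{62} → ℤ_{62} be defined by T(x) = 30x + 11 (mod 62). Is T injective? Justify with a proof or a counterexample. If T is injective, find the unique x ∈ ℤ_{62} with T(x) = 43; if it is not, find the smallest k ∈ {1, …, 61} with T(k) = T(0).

31

By definition, T is injective if T(a) = T(b) implies a = b.
We have gcd(30, 62) = 2 > 1. Taking a = 0 and b = 31: T(0) = 11 and T(31) = 30·31 + 11 = 941 ≡ 11 (mod 62).
So T(0) = T(31) while 0 ≠ 31, therefore T is not injective.
Since T is not injective, we find the least positive k with T(k) = T(0): this means 30k ≡ 0 (mod 62), i.e. 62 ∣ 30k. Since gcd(30, 62) = 2, dividing through by 2 this holds exactly when 31 ∣ 15k, and as gcd(15, 31) = 1, exactly when 31 ∣ k.
The smallest positive such k is 31.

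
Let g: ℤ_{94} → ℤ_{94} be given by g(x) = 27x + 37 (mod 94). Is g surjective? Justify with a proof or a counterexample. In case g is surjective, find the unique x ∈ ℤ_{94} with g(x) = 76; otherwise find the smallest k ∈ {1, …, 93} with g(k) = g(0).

Since gcd(27, 94) = 1, 27 is invertible modulo 94. Euclid's algorithm: 94 = 3·27 + 13, 27 = 2·13 + 1; back-substituting gives 1 = 7·27 − 2·94, so 27⁻¹ ≡ 7 (mod 94).
Then y ↦ 7(y − 37) is a two-sided inverse to g, so every y ∈ ℤ_{94} has a preimage.
Therefore g is surjective.
Since g is surjective, we compute g⁻¹(76): solve 27x + 37 ≡ 76 (mod 94), i.e. 27x ≡ 39 (mod 94).
Multiplying by 27⁻¹ = 7 gives x ≡ 7·39 = 273 = 2·94 + 85 ≡ 85 (mod 94).
Check: g(85) = 27·85 + 37 = 2332 = 24·94 + 76 ≡ 76 (mod 94).

85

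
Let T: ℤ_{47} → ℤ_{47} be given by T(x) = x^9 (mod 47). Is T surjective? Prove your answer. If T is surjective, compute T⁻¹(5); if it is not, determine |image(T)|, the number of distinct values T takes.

Since 47 is prime, the nonzero elements of ℤ_{47} form a cyclic group of order 46.
As gcd(9, 46) = 1, raising to the 9th power is a bijection on this group: if x_1^9 ≡ x_2^9 then (x_1x_2^{−1})^9 = 1, and the only element of order dividing gcd(9, 46) = 1 is 1, so x_1 = x_2.
With T(0) = 0 this makes T injective on all of ℤ_{47}, hence bijective (finite equal-size domain and codomain). In particular T is surjective.
Since T is surjective, we find the preimage of 5. The inverse of x ↦ x^9 on (ℤ_{47})^× is x ↦ x^41, because 9·41 = 369 = 8·46 + 1 ≡ 1 (mod 46) and x^{46} = 1 for x ≠ 0 (Fermat). So T⁻¹(5) = 5^41 mod 47.
Repeated squaring mod 47: 5^1 ≡ 5, 5^2 ≡ 5² = 25, 5^4 ≡ 25² = 625 ≡ 14, 5^8 ≡ 14² = 196 ≡ 8, 5^16 ≡ 8² = 64 ≡ 17, 5^32 ≡ 17² = 289 ≡ 7. Since 41 = 32 + 8 + 1, 5^41 ≡ 7·8·5: 7·8 = 56 ≡ 9, then 9·5 = 45. So 5^41 ≡ 45 (mod 47).
Hence T⁻¹(5) = 45.

45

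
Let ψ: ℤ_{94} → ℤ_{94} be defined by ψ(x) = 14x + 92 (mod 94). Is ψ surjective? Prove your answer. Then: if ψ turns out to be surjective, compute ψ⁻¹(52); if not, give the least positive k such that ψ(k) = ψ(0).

47

Since gcd(14, 94) = 2, we have 14x ≡ 0 (mod 2) for all x, so ψ(x) ≡ 0 (mod 2).
But 1 ≢ 0 (mod 2), so 1 ∈ ℤ_{94} has no preimage. Therefore ψ is not surjective.
Since ψ is not surjective, we find the least positive k with ψ(k) = ψ(0): this means 14k ≡ 0 (mod 94), i.e. 94 ∣ 14k. Since gcd(14, 94) = 2, dividing through by 2 this holds exactly when 47 ∣ 7k, and as gcd(7, 47) = 1, exactly when 47 ∣ k.
The smallest positive such k is 47.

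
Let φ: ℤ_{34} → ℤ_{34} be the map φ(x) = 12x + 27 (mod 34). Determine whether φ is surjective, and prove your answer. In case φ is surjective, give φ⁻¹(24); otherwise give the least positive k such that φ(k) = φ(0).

Since gcd(12, 34) = 2, we have 12x ≡ 0 (mod 2) for all x, so φ(x) ≡ 1 (mod 2).
But 0 ≢ 1 (mod 2), so 0 ∈ ℤ_{34} has no preimage. Hence φ is not surjective.
Since φ is not surjective, we find the least positive k with φ(k) = φ(0): this means 12k ≡ 0 (mod 34), i.e. 34 ∣ 12k. Since gcd(12, 34) = 2, dividing through by 2 this holds exactly when 17 ∣ 6k, and as gcd(6, 17) = 1, exactly when 17 ∣ k.
The smallest positive such k is 17.

17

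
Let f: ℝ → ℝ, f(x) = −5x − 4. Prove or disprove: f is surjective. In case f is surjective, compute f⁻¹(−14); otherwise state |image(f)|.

For any y ∈ ℝ, x = (y + 4)/(−5) satisfies f(x) = y.
So f is surjective.
Since f is surjective, we compute f⁻¹(−14) = (−14 + 4)/(−5) = 2.

2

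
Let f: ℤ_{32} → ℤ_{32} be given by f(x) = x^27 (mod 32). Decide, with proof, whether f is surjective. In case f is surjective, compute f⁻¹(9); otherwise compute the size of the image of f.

f(0) = 0^27 = 0.
f(2): Repeated squaring mod 32: 2^1 ≡ 2, 2^2 ≡ 2² = 4, 2^4 ≡ 4² = 16, 2^8 ≡ 16² = 256 ≡ 0, 2^16 ≡ 0² = 0. Since 27 = 16 + 8 + 2 + 1, 2^27 ≡ 0·0·4·2: 0·0 = 0, then 0·4 = 0, then 0·2 = 0. So 2^27 ≡ 0 (mod 32).
So f(0) = f(2) = 0 while 0 ≠ 2, hence f is not injective.
A non-injective map from the 32-element set ℤ_{32} to itself takes at most 31 distinct values, so it cannot be surjective. Therefore f is not surjective.
Since f is not surjective, we determine |image(f)|. Computing x^27 mod 32 for each x (by repeated squaring, reducing mod 32 at every step), the values f(0), f(1), …, f(31) are: 0, 1, 0, 27, 0, 29, 0, 23, 0, 25, 0, 19, 0, 21, 0, 15, 0, 17, 0, 11, 0, 13, 0, 7, 0, 9, 0, 3, 0, 5, 0, 31.
The distinct values are {0, 1, 3, 5, 7, 9, 11, 13, 15, 17, 19, 21, 23, 25, 27, 29, 31}; there are 17 of them.

17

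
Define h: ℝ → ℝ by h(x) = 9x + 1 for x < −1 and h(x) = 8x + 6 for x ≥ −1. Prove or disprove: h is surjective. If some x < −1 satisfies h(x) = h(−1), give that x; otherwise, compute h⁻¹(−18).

Both pieces are strictly increasing (slopes 9 and 8), so each is injective on its own interval.
The left piece maps (−∞, −1) onto (−∞, −8); the right piece maps [−1, ∞) onto [−2, ∞).
The union (−∞, −8) ∪ [−2, ∞) omits the interval between −8 and −2; in particular −8 has no preimage. So h is not surjective.
Because the two images are disjoint, no x < −1 has h(x) = h(−1), so we compute h⁻¹(−18): −18 lies in (−∞, −8), so solve 9x + 1 = −18: x = (−18 − 1)/9 = −19/9.

-19/9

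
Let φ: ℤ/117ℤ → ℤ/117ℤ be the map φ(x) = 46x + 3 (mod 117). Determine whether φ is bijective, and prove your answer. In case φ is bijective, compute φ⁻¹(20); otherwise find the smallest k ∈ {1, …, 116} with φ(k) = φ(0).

8

Recall: φ is injective if φ(s) = φ(t) implies s = t.
Suppose φ(s) = φ(t) in ℤ/117ℤ. Then 46s + 3 ≡ 46t + 3 (mod 117), hence 46(s − t) ≡ 0 (mod 117).
Since gcd(46, 117) = 1, 46 is invertible modulo 117, so s − t ≡ 0 (mod 117), i.e. s = t.
We now compute 46⁻¹ mod 117 explicitly. Euclid's algorithm: 117 = 2·46 + 25, 46 = 1·25 + 21, 25 = 1·21 + 4, 21 = 5·4 + 1; back-substituting gives 1 = 28·46 − 11·117, so 46⁻¹ ≡ 28 (mod 117).
Then y ↦ 28(y − 3) is a two-sided inverse to φ, so every y ∈ ℤ/117ℤ has a preimage.
Thus φ is bijective.
Since φ is bijective, we compute φ⁻¹(20): solve 46x + 3 ≡ 20 (mod 117), i.e. 46x ≡ 17 (mod 117).
Multiplying by 46⁻¹ = 28 gives x ≡ 28·17 = 476 = 4·117 + 8 ≡ 8 (mod 117).
Check: φ(8) = 46·8 + 3 = 371 = 3·117 + 20 ≡ 20 (mod 117).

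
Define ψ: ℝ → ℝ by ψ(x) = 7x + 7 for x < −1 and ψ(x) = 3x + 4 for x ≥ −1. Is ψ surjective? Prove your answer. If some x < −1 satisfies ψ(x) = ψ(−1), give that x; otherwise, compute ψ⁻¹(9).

5/3

Both pieces are strictly increasing (slopes 7 and 3), so each is injective on its own interval.
The left piece maps (−∞, −1) onto (−∞, 0); the right piece maps [−1, ∞) onto [1, ∞).
The union (−∞, 0) ∪ [1, ∞) omits the interval between 0 and 1; in particular 0 has no preimage. So ψ is not surjective.
Because the two images are disjoint, no x < −1 has ψ(x) = ψ(−1), so we compute ψ⁻¹(9): 9 lies in [1, ∞), so solve 3x + 4 = 9: x = (9 − 4)/3 = 5/3.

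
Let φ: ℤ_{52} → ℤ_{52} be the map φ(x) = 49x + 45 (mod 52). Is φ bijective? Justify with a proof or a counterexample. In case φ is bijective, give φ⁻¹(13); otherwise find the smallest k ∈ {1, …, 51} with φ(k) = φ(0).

Recall: injectivity means: for all s, t in the domain, φ(s) = φ(t) implies s = t.
If φ(s) = φ(t), then 49s ≡ 49t (mod 52). Because gcd(49, 52) = 1, we may cancel 49 to get s ≡ t (mod 52).
We now compute 49⁻¹ mod 52 explicitly. Euclid's algorithm: 52 = 1·49 + 3, 49 = 16·3 + 1; back-substituting gives 1 = 17·49 − 16·52, so 49⁻¹ ≡ 17 (mod 52).
Then y ↦ 17(y − 45) is a two-sided inverse to φ, so every y ∈ ℤ_{52} has a preimage.
Thus φ is bijective.
Since φ is bijective, we compute φ⁻¹(13): solve 49x + 45 ≡ 13 (mod 52), i.e. 49x ≡ 20 (mod 52).
Multiplying by 49⁻¹ = 17 gives x ≡ 17·20 = 340 = 6·52 + 28 ≡ 28 (mod 52).
Check: φ(28) = 49·28 + 45 = 1417 = 27·52 + 13 ≡ 13 (mod 52).

28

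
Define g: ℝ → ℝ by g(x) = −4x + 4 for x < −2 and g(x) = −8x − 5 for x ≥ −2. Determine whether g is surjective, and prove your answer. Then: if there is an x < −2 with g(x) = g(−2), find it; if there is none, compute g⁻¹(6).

Both pieces are strictly decreasing (slopes −4 and −8), so each is injective on its own interval.
The left piece maps (−∞, −2) onto (12, ∞); the right piece maps [−2, ∞) onto (−∞, 11].
The union (12, ∞) ∪ (−∞, 11] omits the interval between 12 and 11; in particular 12 has no preimage. So g is not surjective.
Because the two images are disjoint, no x < −2 has g(x) = g(−2), so we compute g⁻¹(6): 6 lies in (−∞, 11], so solve −8x − 5 = 6: x = (6 + 5)/(−8) = −11/8.

-11/8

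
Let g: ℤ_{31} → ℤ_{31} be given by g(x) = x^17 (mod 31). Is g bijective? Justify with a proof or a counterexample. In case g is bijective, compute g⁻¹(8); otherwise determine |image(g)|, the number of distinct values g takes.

Since 31 is prime, the nonzero elements of ℤ_{31} form a cyclic group of order 30.
As gcd(17, 30) = 1, raising to the 17th power is a bijection on this group: if u^17 ≡ v^17 then (uv^{−1})^17 = 1, and the only element of order dividing gcd(17, 30) = 1 is 1, so u = v.
With g(0) = 0 this makes g injective on all of ℤ_{31}, hence bijective (finite equal-size domain and codomain). In particular g is bijective.
Since g is bijective, we find the preimage of 8. The inverse of x ↦ x^17 on (ℤ_{31})^× is x ↦ x^23, because 17·23 = 391 = 13·30 + 1 ≡ 1 (mod 30) and x^{30} = 1 for x ≠ 0 (Fermat). So g⁻¹(8) = 8^23 mod 31.
Repeated squaring mod 31: 8^1 ≡ 8, 8^2 ≡ 8² = 64 ≡ 2, 8^4 ≡ 2² = 4, 8^8 ≡ 4² = 16, 8^16 ≡ 16² = 256 ≡ 8. Since 23 = 16 + 4 + 2 + 1, 8^23 ≡ 8·4·2·8: 8·4 = 32 ≡ 1, then 1·2 = 2, then 2·8 = 16. So 8^23 ≡ 16 (mod 31).
Hence g⁻¹(8) = 16.

16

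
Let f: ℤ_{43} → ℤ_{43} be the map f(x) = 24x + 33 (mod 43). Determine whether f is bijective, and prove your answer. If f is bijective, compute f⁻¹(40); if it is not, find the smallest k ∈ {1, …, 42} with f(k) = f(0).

20

If f(u) = f(v), then 24u ≡ 24v (mod 43). Because gcd(24, 43) = 1, we may cancel 24 to get u ≡ v (mod 43).
We now compute 24⁻¹ mod 43 explicitly. Euclid's algorithm: 43 = 1·24 + 19, 24 = 1·19 + 5, 19 = 3·5 + 4, 5 = 1·4 + 1; back-substituting gives 1 = 9·24 − 5·43, so 24⁻¹ ≡ 9 (mod 43).
For any y ∈ ℤ_{43}, x = 9(y − 33) mod 43 satisfies f(x) = 24·9(y − 33) + 33 ≡ y (since 24·9 ≡ 1 mod 43). So every y has a preimage.
Hence f is bijective.
Since f is bijective, we find f⁻¹(40): we need 24x ≡ 40 − 33 ≡ 7 (mod 43). Using 24⁻¹ = 9: x ≡ 9·7 = 63 = 1·43 + 20, so x = 20.
Check: f(20) = 24·20 + 33 = 513 = 11·43 + 40 ≡ 40 (mod 43).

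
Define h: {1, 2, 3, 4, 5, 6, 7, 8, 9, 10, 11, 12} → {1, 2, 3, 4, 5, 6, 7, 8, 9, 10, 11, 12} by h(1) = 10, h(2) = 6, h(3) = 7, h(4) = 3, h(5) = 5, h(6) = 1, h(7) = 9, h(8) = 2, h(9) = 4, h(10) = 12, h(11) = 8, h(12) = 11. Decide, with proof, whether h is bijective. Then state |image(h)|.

12

The values 10, 6, 7, 3, 5, 1, 9, 2, 4, 12, 8, 11 are a permutation of {1, 2, 3, 4, 5, 6, 7, 8, 9, 10, 11, 12}: each element appears exactly once.
So h is injective and surjective, hence bijective.
The image of h is {1, 2, 3, 4, 5, 6, 7, 8, 9, 10, 11, 12}, which has 12 elements.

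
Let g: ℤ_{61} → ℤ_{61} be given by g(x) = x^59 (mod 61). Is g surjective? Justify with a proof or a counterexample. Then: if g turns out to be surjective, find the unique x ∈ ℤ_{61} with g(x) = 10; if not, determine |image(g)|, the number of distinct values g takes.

Since 61 is prime, the nonzero elements of ℤ_{61} form a cyclic group of order 60.
As gcd(59, 60) = 1, raising to the 59th power is a bijection on this group: if a^59 ≡ b^59 then (ab^{−1})^59 = 1, and the only element of order dividing gcd(59, 60) = 1 is 1, so a = b.
With g(0) = 0 this makes g injective on all of ℤ_{61}, hence bijective (finite equal-size domain and codomain). In particular g is surjective.
Since g is surjective, we find the preimage of 10. The inverse of x ↦ x^59 on (ℤ_{61})^× is x ↦ x^59, because 59·59 = 3481 = 58·60 + 1 ≡ 1 (mod 60) and x^{60} = 1 for x ≠ 0 (Fermat). So g⁻¹(10) = 10^59 mod 61.
Repeated squaring mod 61: 10^1 ≡ 10, 10^2 ≡ 10² = 100 ≡ 39, 10^4 ≡ 39² = 1521 ≡ 57, 10^8 ≡ 57² = 3249 ≡ 16, 10^16 ≡ 16² = 256 ≡ 12, 10^32 ≡ 12² = 144 ≡ 22. Since 59 = 32 + 16 + 8 + 2 + 1, 10^59 ≡ 22·12·16·39·10: 22·12 = 264 ≡ 20, then 20·16 = 320 ≡ 15, then 15·39 = 585 ≡ 36, then 36·10 = 360 ≡ 55. So 10^59 ≡ 55 (mod 61).
Hence g⁻¹(10) = 55.

55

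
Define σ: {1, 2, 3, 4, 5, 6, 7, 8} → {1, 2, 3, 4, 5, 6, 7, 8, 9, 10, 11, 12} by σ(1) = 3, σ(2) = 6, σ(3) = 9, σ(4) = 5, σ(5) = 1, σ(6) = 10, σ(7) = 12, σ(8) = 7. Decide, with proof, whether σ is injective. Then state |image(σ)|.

8

The values σ(1), …, σ(8) are 3, 6, 9, 5, 1, 10, 12, 7 — all distinct.
So σ(a) = σ(b) only when a = b, and σ is injective.
The image of σ is {1, 3, 5, 6, 7, 9, 10, 12}, which has 8 elements.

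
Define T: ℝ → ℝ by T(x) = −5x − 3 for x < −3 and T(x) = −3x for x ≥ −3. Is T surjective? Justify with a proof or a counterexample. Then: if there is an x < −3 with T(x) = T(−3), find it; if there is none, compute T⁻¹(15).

Both pieces are strictly decreasing (slopes −5 and −3), so each is injective on its own interval.
The left piece maps (−∞, −3) onto (12, ∞); the right piece maps [−3, ∞) onto (−∞, 9].
The union (12, ∞) ∪ (−∞, 9] omits the interval between 12 and 9; in particular 12 has no preimage. So T is not surjective.
Because the two images are disjoint, no x < −3 has T(x) = T(−3), so we compute T⁻¹(15): 15 lies in (12, ∞), so solve −5x − 3 = 15: x = (15 + 3)/(−5) = −18/5.

-18/5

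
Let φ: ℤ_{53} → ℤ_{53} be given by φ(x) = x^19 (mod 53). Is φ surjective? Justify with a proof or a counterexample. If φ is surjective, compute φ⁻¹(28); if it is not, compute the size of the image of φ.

Since 53 is prime, the nonzero elements of ℤ_{53} form a cyclic group of order 52.
As gcd(19, 52) = 1, raising to the 19th power is a bijection on this group: if a^19 ≡ b^19 then (ab^{−1})^19 = 1, and the only element of order dividing gcd(19, 52) = 1 is 1, so a = b.
With φ(0) = 0 this makes φ injective on all of ℤ_{53}, hence bijective (finite equal-size domain and codomain). In particular φ is surjective.
Since φ is surjective, we find the preimage of 28. The inverse of x ↦ x^19 on (ℤ_{53})^× is x ↦ x^11, because 19·11 = 209 = 4·52 + 1 ≡ 1 (mod 52) and x^{52} = 1 for x ≠ 0 (Fermat). So φ⁻¹(28) = 28^11 mod 53.
Repeated squaring mod 53: 28^1 ≡ 28, 28^2 ≡ 28² = 784 ≡ 42, 28^4 ≡ 42² = 1764 ≡ 15, 28^8 ≡ 15² = 225 ≡ 13. Since 11 = 8 + 2 + 1, 28^11 ≡ 13·42·28: 13·42 = 546 ≡ 16, then 16·28 = 448 ≡ 24. So 28^11 ≡ 24 (mod 53).
Hence φ⁻¹(28) = 24.

24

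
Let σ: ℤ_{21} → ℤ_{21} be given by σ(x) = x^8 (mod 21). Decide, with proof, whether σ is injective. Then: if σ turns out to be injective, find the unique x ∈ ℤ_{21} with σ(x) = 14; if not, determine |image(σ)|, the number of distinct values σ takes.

8

σ(2): Repeated squaring mod 21: 2^1 ≡ 2, 2^2 ≡ 2² = 4, 2^4 ≡ 4² = 16, 2^8 ≡ 16² = 256 ≡ 4. So 2^8 ≡ 4 (mod 21).
σ(5): Repeated squaring mod 21: 5^1 ≡ 5, 5^2 ≡ 5² = 25 ≡ 4, 5^4 ≡ 4² = 16, 5^8 ≡ 16² = 256 ≡ 4. So 5^8 ≡ 4 (mod 21).
So σ(2) = σ(5) = 4 while 2 ≠ 5, thus σ is not injective.
Since σ is not injective, we determine |image(σ)|. Computing x^8 mod 21 for each x (by repeated squaring, reducing mod 21 at every step), the values σ(0), σ(1), …, σ(20) are: 0, 1, 4, 9, 16, 4, 15, 7, 1, 18, 16, 16, 18, 1, 7, 15, 4, 16, 9, 4, 1.
The distinct values are {0, 1, 4, 7, 9, 15, 16, 18}; there are 8 of them.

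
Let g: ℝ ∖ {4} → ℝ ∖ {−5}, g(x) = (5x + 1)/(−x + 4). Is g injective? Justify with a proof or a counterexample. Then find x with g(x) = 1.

Suppose g(s) = g(t). Cross-multiplying: (5s + 1)(−t + 4) = (5t + 1)(−s + 4).
Expanding both sides and cancelling the symmetric terms leaves 21·(s − t) = 0. Since 21 ≠ 0, s = t. Hence g is injective.
Solving g(x) = 1: cross-multiplying gives 5x + 1 = 1(−x + 4), which rearranges to 6x = 3, so x = 1/2.

1/2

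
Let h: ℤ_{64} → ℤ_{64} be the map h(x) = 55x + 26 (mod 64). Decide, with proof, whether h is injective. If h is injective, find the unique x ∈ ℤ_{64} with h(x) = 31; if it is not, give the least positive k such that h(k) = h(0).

If h(a) = h(b), then 55a ≡ 55b (mod 64). Because gcd(55, 64) = 1, we may cancel 55 to get a ≡ b (mod 64).
Therefore h is injective.
We now compute 55⁻¹ mod 64 explicitly. Euclid's algorithm: 64 = 1·55 + 9, 55 = 6·9 + 1; back-substituting gives 1 = 7·55 − 6·64, so 55⁻¹ ≡ 7 (mod 64).
Since h is injective, we compute h⁻¹(31): solve 55x + 26 ≡ 31 (mod 64), i.e. 55x ≡ 5 (mod 64).
Multiplying by 55⁻¹ = 7 gives x ≡ 7·5 = 35 ≡ 35 (mod 64).
Check: h(35) = 55·35 + 26 = 1951 = 30·64 + 31 ≡ 31 (mod 64).

35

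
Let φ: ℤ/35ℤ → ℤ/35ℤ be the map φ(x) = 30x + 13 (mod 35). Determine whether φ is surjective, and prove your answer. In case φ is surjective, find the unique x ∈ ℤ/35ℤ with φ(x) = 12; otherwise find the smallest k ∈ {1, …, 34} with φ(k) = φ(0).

Recall that φ is surjective if every y in the codomain equals φ(x) for some x in the domain.
Since gcd(30, 35) = 5, we have 30x ≡ 0 (mod 5) for all x, so φ(x) ≡ 3 (mod 5).
But 0 ≢ 3 (mod 5), so 0 ∈ ℤ/35ℤ has no preimage. So φ is not surjective.
Since φ is not surjective, we find the least positive k with φ(k) = φ(0): this means 30k ≡ 0 (mod 35), i.e. 35 ∣ 30k. Since gcd(30, 35) = 5, dividing through by 5 this holds exactly when 7 ∣ 6k, and as gcd(6, 7) = 1, exactly when 7 ∣ k.
The smallest positive such k is 7.

7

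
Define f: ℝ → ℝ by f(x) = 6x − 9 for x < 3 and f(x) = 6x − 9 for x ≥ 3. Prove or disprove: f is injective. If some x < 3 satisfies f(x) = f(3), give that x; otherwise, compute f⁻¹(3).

2

Both pieces are strictly increasing (slopes 6 and 6), so each is injective on its own interval.
The left piece maps (−∞, 3) onto (−∞, 9); the right piece maps [3, ∞) onto [9, ∞).
These images are disjoint, so no value is attained by both pieces. Thus f is injective.
Because the two images are disjoint, no x < 3 has f(x) = f(3), so we compute f⁻¹(3): 3 lies in (−∞, 9), so solve 6x − 9 = 3: x = (3 + 9)/6 = 2.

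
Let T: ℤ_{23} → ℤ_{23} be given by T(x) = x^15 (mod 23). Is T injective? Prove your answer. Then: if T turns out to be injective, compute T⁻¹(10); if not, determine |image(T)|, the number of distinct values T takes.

11

Since 23 is prime, the nonzero elements of ℤ_{23} form a cyclic group of order 22.
As gcd(15, 22) = 1, raising to the 15th power is a bijection on this group: if u^15 ≡ v^15 then (uv^{−1})^15 = 1, and the only element of order dividing gcd(15, 22) = 1 is 1, so u = v.
With T(0) = 0 this makes T injective on all of ℤ_{23}, hence bijective (finite equal-size domain and codomain). In particular T is injective.
Since T is injective, we find the preimage of 10. The inverse of x ↦ x^15 on (ℤ_{23})^× is x ↦ x^3, because 15·3 = 45 = 2·22 + 1 ≡ 1 (mod 22) and x^{22} = 1 for x ≠ 0 (Fermat). So T⁻¹(10) = 10^3 mod 23.
Repeated squaring mod 23: 10^1 ≡ 10, 10^2 ≡ 10² = 100 ≡ 8. Since 3 = 2 + 1, 10^3 ≡ 8·10: 8·10 = 80 ≡ 11. So 10^3 ≡ 11 (mod 23).
Hence T⁻¹(10) = 11.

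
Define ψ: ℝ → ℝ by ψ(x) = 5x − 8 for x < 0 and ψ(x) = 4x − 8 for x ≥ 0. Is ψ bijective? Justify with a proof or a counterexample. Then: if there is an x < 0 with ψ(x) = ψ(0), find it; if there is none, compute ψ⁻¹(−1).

Both pieces are strictly increasing (slopes 5 and 4), so each is injective on its own interval.
The left piece maps (−∞, 0) onto (−∞, −8); the right piece maps [0, ∞) onto [−8, ∞).
Since −8 = −8, the images partition ℝ: ψ is injective and surjective, hence bijective.
Because the two images are disjoint, no x < 0 has ψ(x) = ψ(0), so we compute ψ⁻¹(−1): −1 lies in [−8, ∞), so solve 4x − 8 = −1: x = (−1 + 8)/4 = 7/4.

7/4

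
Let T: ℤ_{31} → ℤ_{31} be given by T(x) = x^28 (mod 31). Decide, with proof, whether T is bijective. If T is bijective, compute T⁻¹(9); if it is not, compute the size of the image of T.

16

T(15): Repeated squaring mod 31: 15^1 ≡ 15, 15^2 ≡ 15² = 225 ≡ 8, 15^4 ≡ 8² = 64 ≡ 2, 15^8 ≡ 2² = 4, 15^16 ≡ 4² = 16. Since 28 = 16 + 8 + 4, 15^28 ≡ 16·4·2: 16·4 = 64 ≡ 2, then 2·2 = 4. So 15^28 ≡ 4 (mod 31).
T(16): Repeated squaring mod 31: 16^1 ≡ 16, 16^2 ≡ 16² = 256 ≡ 8, 16^4 ≡ 8² = 64 ≡ 2, 16^8 ≡ 2² = 4, 16^16 ≡ 4² = 16. Since 28 = 16 + 8 + 4, 16^28 ≡ 16·4·2: 16·4 = 64 ≡ 2, then 2·2 = 4. So 16^28 ≡ 4 (mod 31).
So T(15) = T(16) = 4 while 15 ≠ 16, so T is not injective, hence not bijective.
Since T is not bijective, we determine |image(T)|. Computing x^28 mod 31 for each x (by repeated squaring, reducing mod 31 at every step), the values T(0), T(1), …, T(30) are: 0, 1, 8, 7, 2, 5, 25, 19, 16, 18, 9, 10, 14, 20, 28, 4, 4, 28, 20, 14, 10, 9, 18, 16, 19, 25, 5, 2, 7, 8, 1.
The distinct values are {0, 1, 2, 4, 5, 7, 8, 9, 10, 14, 16, 18, 19, 20, 25, 28}; there are 16 of them.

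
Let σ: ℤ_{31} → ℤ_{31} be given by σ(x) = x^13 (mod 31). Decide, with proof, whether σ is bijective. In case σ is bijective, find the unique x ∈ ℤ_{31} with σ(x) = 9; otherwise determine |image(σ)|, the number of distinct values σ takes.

Since 31 is prime, the nonzero elements of ℤ_{31} form a cyclic group of order 30.
As gcd(13, 30) = 1, raising to the 13th power is a bijection on this group: if u^13 ≡ v^13 then (uv^{−1})^13 = 1, and the only element of order dividing gcd(13, 30) = 1 is 1, so u = v.
With σ(0) = 0 this makes σ injective on all of ℤ_{31}, hence bijective (finite equal-size domain and codomain). In particular σ is bijective.
Since σ is bijective, we find the preimage of 9. The inverse of x ↦ x^13 on (ℤ_{31})^× is x ↦ x^7, because 13·7 = 91 = 3·30 + 1 ≡ 1 (mod 30) and x^{30} = 1 for x ≠ 0 (Fermat). So σ⁻¹(9) = 9^7 mod 31.
Repeated squaring mod 31: 9^1 ≡ 9, 9^2 ≡ 9² = 81 ≡ 19, 9^4 ≡ 19² = 361 ≡ 20. Since 7 = 4 + 2 + 1, 9^7 ≡ 20·19·9: 20·19 = 380 ≡ 8, then 8·9 = 72 ≡ 10. So 9^7 ≡ 10 (mod 31).
Hence σ⁻¹(9) = 10.

10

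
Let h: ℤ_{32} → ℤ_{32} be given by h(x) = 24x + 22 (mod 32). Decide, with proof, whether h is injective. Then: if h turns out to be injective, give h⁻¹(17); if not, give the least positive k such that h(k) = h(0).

4

We have gcd(24, 32) = 8 > 1. Taking u = 0 and v = 4: h(0) = 22 and h(4) = 24·4 + 22 = 118 ≡ 22 (mod 32).
So h(0) = h(4) while 0 ≠ 4, thus h is not injective.
Since h is not injective, we find the least positive k with h(k) = h(0): this means 24k ≡ 0 (mod 32), i.e. 32 ∣ 24k. Since gcd(24, 32) = 8, dividing through by 8 this holds exactly when 4 ∣ 3k, and as gcd(3, 4) = 1, exactly when 4 ∣ k.
The smallest positive such k is 4.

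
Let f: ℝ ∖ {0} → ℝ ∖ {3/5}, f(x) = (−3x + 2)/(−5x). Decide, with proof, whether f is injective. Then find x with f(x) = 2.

-2/7

Suppose f(s) = f(t). Cross-multiplying: (−3s + 2)(−5t) = (−3t + 2)(−5s).
Expanding both sides and cancelling the symmetric terms leaves 10·(s − t) = 0. Since 10 ≠ 0, s = t. Therefore f is injective.
Solving f(x) = 2: cross-multiplying gives −3x + 2 = 2(−5x), which rearranges to 7x = −2, so x = −2/7.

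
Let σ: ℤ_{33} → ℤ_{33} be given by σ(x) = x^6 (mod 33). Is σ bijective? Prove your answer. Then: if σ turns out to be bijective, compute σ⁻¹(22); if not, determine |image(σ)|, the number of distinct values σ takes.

σ(4): Repeated squaring mod 33: 4^1 ≡ 4, 4^2 ≡ 4² = 16, 4^4 ≡ 16² = 256 ≡ 25. Since 6 = 4 + 2, 4^6 ≡ 25·16: 25·16 = 400 ≡ 4. So 4^6 ≡ 4 (mod 33).
σ(7): Repeated squaring mod 33: 7^1 ≡ 7, 7^2 ≡ 7² = 49 ≡ 16, 7^4 ≡ 16² = 256 ≡ 25. Since 6 = 4 + 2, 7^6 ≡ 25·16: 25·16 = 400 ≡ 4. So 7^6 ≡ 4 (mod 33).
So σ(4) = σ(7) = 4 while 4 ≠ 7, therefore σ is not injective, hence not bijective.
Since σ is not bijective, we determine |image(σ)|. Computing x^6 mod 33 for each x (by repeated squaring, reducing mod 33 at every step), the values σ(0), σ(1), …, σ(32) are: 0, 1, 31, 3, 4, 16, 27, 4, 25, 9, 1, 22, 12, 31, 25, 15, 16, 16, 15, 25, 31, 12, 22, 1, 9, 25, 4, 27, 16, 4, 3, 31, 1.
The distinct values are {0, 1, 3, 4, 9, 12, 15, 16, 22, 25, 27, 31}; there are 12 of them.

12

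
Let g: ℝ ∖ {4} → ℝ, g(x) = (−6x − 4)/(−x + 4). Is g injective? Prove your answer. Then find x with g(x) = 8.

18

Suppose g(x_1) = g(x_2). Cross-multiplying: (−6x_1 − 4)(−x_2 + 4) = (−6x_2 − 4)(−x_1 + 4).
Expanding both sides and cancelling the symmetric terms leaves −28·(x_1 − x_2) = 0. Since −28 ≠ 0, x_1 = x_2. Hence g is injective.
Solving g(x) = 8: cross-multiplying gives −6x − 4 = 8(−x + 4), which rearranges to 2x = 36, so x = 18.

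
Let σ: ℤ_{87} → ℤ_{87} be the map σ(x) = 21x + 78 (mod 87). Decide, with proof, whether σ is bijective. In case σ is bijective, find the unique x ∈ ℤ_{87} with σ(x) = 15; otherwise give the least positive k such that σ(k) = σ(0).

By definition, injectivity means: for all s, t in the domain, σ(s) = σ(t) implies s = t.
We have gcd(21, 87) = 3 > 1. Taking s = 0 and t = 29: σ(0) = 78 and σ(29) = 21·29 + 78 = 687 ≡ 78 (mod 87).
So σ(0) = σ(29) while 0 ≠ 29, therefore σ is not injective, hence not bijective.
Since σ is not bijective, we find the least positive k with σ(k) = σ(0): this means 21k ≡ 0 (mod 87), i.e. 87 ∣ 21k. Since gcd(21, 87) = 3, dividing through by 3 this holds exactly when 29 ∣ 7k, and as gcd(7, 29) = 1, exactly when 29 ∣ k.
The smallest positive such k is 29.

29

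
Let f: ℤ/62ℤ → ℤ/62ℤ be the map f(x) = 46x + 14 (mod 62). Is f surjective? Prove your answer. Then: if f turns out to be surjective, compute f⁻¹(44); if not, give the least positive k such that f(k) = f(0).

31

Since gcd(46, 62) = 2, we have 46x ≡ 0 (mod 2) for all x, so f(x) ≡ 0 (mod 2).
But 1 ≢ 0 (mod 2), so 1 ∈ ℤ/62ℤ has no preimage. Therefore f is not surjective.
Since f is not surjective, we find the least positive k with f(k) = f(0): this means 46k ≡ 0 (mod 62), i.e. 62 ∣ 46k. Since gcd(46, 62) = 2, dividing through by 2 this holds exactly when 31 ∣ 23k, and as gcd(23, 31) = 1, exactly when 31 ∣ k.
The smallest positive such k is 31.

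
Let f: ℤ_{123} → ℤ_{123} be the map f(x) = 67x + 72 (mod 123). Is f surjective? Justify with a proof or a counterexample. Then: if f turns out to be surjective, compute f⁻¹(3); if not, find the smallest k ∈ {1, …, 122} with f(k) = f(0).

By definition, surjectivity means every element of the codomain has a preimage under f.
Since gcd(67, 123) = 1, 67 is invertible modulo 123. Euclid's algorithm: 123 = 1·67 + 56, 67 = 1·56 + 11, 56 = 5·11 + 1; back-substituting gives 1 = 112·67 − 61·123, so 67⁻¹ ≡ 112 (mod 123).
Then y ↦ 112(y − 72) is a two-sided inverse to f, so every y ∈ ℤ_{123} has a preimage.
So f is surjective.
Since f is surjective, we compute f⁻¹(3): solve 67x + 72 ≡ 3 (mod 123), i.e. 67x ≡ 54 (mod 123).
Multiplying by 67⁻¹ = 112 gives x ≡ 112·54 = 6048 = 49·123 + 21 ≡ 21 (mod 123).
Check: f(21) = 67·21 + 72 = 1479 = 12·123 + 3 ≡ 3 (mod 123).

21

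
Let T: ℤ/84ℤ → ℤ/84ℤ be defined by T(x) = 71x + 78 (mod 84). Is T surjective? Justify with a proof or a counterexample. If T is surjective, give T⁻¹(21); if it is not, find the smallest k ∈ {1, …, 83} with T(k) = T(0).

69

Recall: surjectivity means every element of the codomain has a preimage under T.
Since gcd(71, 84) = 1, 71 is invertible modulo 84. Euclid's algorithm: 84 = 1·71 + 13, 71 = 5·13 + 6, 13 = 2·6 + 1; back-substituting gives 1 = 71·71 − 60·84, so 71⁻¹ ≡ 71 (mod 84).
Then y ↦ 71(y − 78) is a two-sided inverse to T, so every y ∈ ℤ/84ℤ has a preimage.
Therefore T is surjective.
Since T is surjective, we compute T⁻¹(21): solve 71x + 78 ≡ 21 (mod 84), i.e. 71x ≡ 27 (mod 84).
Multiplying by 71⁻¹ = 71 gives x ≡ 71·27 = 1917 = 22·84 + 69 ≡ 69 (mod 84).
Check: T(69) = 71·69 + 78 = 4977 = 59·84 + 21 ≡ 21 (mod 84).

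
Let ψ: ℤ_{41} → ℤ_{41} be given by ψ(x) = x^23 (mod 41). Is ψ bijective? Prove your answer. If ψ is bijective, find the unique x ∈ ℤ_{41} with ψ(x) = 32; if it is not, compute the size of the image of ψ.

9

Since 41 is prime, the nonzero elements of ℤ_{41} form a cyclic group of order 40.
As gcd(23, 40) = 1, raising to the 23rd power is a bijection on this group: if x_1^23 ≡ x_2^23 then (x_1x_2^{−1})^23 = 1, and the only element of order dividing gcd(23, 40) = 1 is 1, so x_1 = x_2.
With ψ(0) = 0 this makes ψ injective on all of ℤ_{41}, hence bijective (finite equal-size domain and codomain). In particular ψ is bijective.
Since ψ is bijective, we find the preimage of 32. The inverse of x ↦ x^23 on (ℤ_{41})^× is x ↦ x^7, because 23·7 = 161 = 4·40 + 1 ≡ 1 (mod 40) and x^{40} = 1 for x ≠ 0 (Fermat). So ψ⁻¹(32) = 32^7 mod 41.
Repeated squaring mod 41: 32^1 ≡ 32, 32^2 ≡ 32² = 1024 ≡ 40, 32^4 ≡ 40² = 1600 ≡ 1. Since 7 = 4 + 2 + 1, 32^7 ≡ 1·40·32: 1·40 = 40, then 40·32 = 1280 ≡ 9. So 32^7 ≡ 9 (mod 41).
Hence ψ⁻¹(32) = 9.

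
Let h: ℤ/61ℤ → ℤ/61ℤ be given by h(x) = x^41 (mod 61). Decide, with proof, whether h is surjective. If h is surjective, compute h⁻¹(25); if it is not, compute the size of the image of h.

Since 61 is prime, the nonzero elements of ℤ/61ℤ form a cyclic group of order 60.
As gcd(41, 60) = 1, raising to the 41st power is a bijection on this group: if u^41 ≡ v^41 then (uv^{−1})^41 = 1, and the only element of order dividing gcd(41, 60) = 1 is 1, so u = v.
With h(0) = 0 this makes h injective on all of ℤ/61ℤ, hence bijective (finite equal-size domain and codomain). In particular h is surjective.
Since h is surjective, we find the preimage of 25. The inverse of x ↦ x^41 on (ℤ/61ℤ)^× is x ↦ x^41, because 41·41 = 1681 = 28·60 + 1 ≡ 1 (mod 60) and x^{60} = 1 for x ≠ 0 (Fermat). So h⁻¹(25) = 25^41 mod 61.
Repeated squaring mod 61: 25^1 ≡ 25, 25^2 ≡ 25² = 625 ≡ 15, 25^4 ≡ 15² = 225 ≡ 42, 25^8 ≡ 42² = 1764 ≡ 56, 25^16 ≡ 56² = 3136 ≡ 25, 25^32 ≡ 25² = 625 ≡ 15. Since 41 = 32 + 8 + 1, 25^41 ≡ 15·56·25: 15·56 = 840 ≡ 47, then 47·25 = 1175 ≡ 16. So 25^41 ≡ 16 (mod 61).
Hence h⁻¹(25) = 16.

16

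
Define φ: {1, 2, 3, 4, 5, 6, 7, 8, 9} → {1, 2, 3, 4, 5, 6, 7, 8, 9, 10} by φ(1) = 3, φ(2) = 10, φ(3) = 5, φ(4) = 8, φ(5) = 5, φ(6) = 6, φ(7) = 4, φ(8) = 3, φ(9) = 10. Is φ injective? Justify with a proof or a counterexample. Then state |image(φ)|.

6

φ(3) = 5 = φ(5) with 3 ≠ 5, so φ is not injective.
The image of φ is {3, 4, 5, 6, 8, 10}, which has 6 elements.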